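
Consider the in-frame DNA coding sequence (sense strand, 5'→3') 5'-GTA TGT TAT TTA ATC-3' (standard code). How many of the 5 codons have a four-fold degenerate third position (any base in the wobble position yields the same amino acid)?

1

Codon 1 GTA (Val): third position 4-fold.
Codon 2 TGT (Cys): third position 2-fold.
Codon 3 TAT (Tyr): third position 2-fold.
Codon 4 TTA (Leu): third position 2-fold.
Codon 5 ATC (Ile): third position 3-fold.
Four-fold degenerate third positions: 1.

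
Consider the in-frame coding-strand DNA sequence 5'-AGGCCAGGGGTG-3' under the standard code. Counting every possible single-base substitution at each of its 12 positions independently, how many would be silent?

Codon 1 (AGG, Arg): 2 synonymous substitutions.
Codon 2 (CCA, Pro): 3 synonymous substitutions.
Codon 3 (GGG, Gly): 3 synonymous substitutions.
Codon 4 (GTG, Val): 3 synonymous substitutions.
Total: 2 + 3 + 3 + 3 = 11.

11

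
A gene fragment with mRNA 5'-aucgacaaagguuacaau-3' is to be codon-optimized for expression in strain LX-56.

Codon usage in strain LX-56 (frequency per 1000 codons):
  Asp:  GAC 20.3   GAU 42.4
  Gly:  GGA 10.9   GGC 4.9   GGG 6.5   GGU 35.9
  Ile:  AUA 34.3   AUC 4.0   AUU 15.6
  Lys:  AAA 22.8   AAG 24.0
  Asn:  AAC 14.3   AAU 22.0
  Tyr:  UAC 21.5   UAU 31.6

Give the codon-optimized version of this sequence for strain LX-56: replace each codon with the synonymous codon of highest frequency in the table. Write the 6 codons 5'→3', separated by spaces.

Codon 1 (Ile): best is AUA at 34.3.
Codon 2 (Asp): best is GAU at 42.4.
Codon 3 (Lys): best is AAG at 24.0.
Codon 4 (Gly): best is GGU at 35.9.
Codon 5 (Tyr): best is UAU at 31.6.
Codon 6 (Asn): best is AAU at 22.0.

AUA GAU AAG GGU UAU AAU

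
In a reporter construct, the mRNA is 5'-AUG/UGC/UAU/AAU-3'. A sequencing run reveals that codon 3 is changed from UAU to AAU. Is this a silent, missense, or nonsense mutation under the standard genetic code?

Position 7 falls in codon 3: UAU → Tyr.
After the substitution the codon is AAU → Asn.
Tyr ≠ Asn, so this is a missense mutation.

missense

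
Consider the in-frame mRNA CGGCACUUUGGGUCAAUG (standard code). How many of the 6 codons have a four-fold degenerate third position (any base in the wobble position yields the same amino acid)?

3

Codon 1 CGG (Arg): third position 4-fold.
Codon 2 CAC (His): third position 2-fold.
Codon 3 UUU (Phe): third position 2-fold.
Codon 4 GGG (Gly): third position 4-fold.
Codon 5 UCA (Ser): third position 4-fold.
Codon 6 AUG (Met): third position 1-fold.
Four-fold degenerate third positions: 3.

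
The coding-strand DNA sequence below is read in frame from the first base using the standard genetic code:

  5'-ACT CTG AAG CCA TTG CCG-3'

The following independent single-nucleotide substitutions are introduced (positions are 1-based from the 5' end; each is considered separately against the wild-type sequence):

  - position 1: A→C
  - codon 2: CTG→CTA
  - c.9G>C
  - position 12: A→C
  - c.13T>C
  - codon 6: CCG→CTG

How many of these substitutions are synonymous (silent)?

3

Codon 1: ACT (Thr) → CCT (Pro) — missense.
Codon 2: CTG (Leu) → CTA (Leu) — synonymous.
Codon 3: AAG (Lys) → AAC (Asn) — missense.
Codon 4: CCA (Pro) → CCC (Pro) — synonymous.
Codon 5: TTG (Leu) → CTG (Leu) — synonymous.
Codon 6: CCG (Pro) → CTG (Leu) — missense.
Synonymous: 3 of 6.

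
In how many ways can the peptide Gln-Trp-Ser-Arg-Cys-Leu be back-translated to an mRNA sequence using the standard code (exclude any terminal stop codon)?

Gln: 2 codons.
Trp: 1 codon.
Ser: 6 codons.
Arg: 6 codons.
Cys: 2 codons.
Leu: 6 codons.
2 × 1 × 6 × 6 × 2 × 6 = 864.

864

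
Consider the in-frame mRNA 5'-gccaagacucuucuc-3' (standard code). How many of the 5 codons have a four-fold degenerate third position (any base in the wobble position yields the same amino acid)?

Codon 1 GCC (Ala): third position 4-fold.
Codon 2 AAG (Lys): third position 2-fold.
Codon 3 ACU (Thr): third position 4-fold.
Codon 4 CUU (Leu): third position 4-fold.
Codon 5 CUC (Leu): third position 4-fold.
Four-fold degenerate third positions: 4.

4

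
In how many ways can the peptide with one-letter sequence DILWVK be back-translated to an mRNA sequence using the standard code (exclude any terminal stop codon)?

288

Asp: 2 codons.
Ile: 3 codons.
Leu: 6 codons.
Trp: 1 codon.
Val: 4 codons.
Lys: 2 codons.
2 × 3 × 6 × 1 × 4 × 2 = 288.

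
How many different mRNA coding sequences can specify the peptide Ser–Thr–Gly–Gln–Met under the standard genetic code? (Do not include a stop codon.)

192

Ser: 6 codons.
Thr: 4 codons.
Gly: 4 codons.
Gln: 2 codons.
Met: 1 codon.
6 × 4 × 4 × 2 × 1 = 192.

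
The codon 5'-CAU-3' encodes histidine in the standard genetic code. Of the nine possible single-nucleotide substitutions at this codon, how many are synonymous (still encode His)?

1

Position 1: none → 0 synonymous.
Position 2: none → 0 synonymous.
Position 3: CAC → 1 synonymous.
Total: 0 + 0 + 1 = 1.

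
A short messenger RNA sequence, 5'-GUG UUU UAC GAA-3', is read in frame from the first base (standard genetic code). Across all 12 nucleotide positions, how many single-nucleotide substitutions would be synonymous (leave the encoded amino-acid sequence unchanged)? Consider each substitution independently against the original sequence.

6

Codon 1 (GUG, Val): 3 synonymous substitutions.
Codon 2 (UUU, Phe): 1 synonymous substitution.
Codon 3 (UAC, Tyr): 1 synonymous substitution.
Codon 4 (GAA, Glu): 1 synonymous substitution.
Total: 3 + 1 + 1 + 1 = 6.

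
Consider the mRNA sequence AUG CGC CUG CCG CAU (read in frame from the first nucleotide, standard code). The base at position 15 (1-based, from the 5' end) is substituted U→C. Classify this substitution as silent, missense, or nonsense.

Position 15 falls in codon 5: CAU → His.
After the substitution the codon is CAC → His.
Both encode His, so the change is synonymous.

silent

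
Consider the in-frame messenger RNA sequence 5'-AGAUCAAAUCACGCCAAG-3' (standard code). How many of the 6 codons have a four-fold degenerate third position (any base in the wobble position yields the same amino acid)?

Codon 1 AGA (Arg): third position 2-fold.
Codon 2 UCA (Ser): third position 4-fold.
Codon 3 AAU (Asn): third position 2-fold.
Codon 4 CAC (His): third position 2-fold.
Codon 5 GCC (Ala): third position 4-fold.
Codon 6 AAG (Lys): third position 2-fold.
Four-fold degenerate third positions: 2.

2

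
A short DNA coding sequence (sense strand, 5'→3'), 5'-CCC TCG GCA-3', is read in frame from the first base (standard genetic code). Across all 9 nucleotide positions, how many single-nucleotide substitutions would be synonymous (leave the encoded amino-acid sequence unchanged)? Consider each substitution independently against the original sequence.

9

Codon 1 (CCC, Pro): 3 synonymous substitutions.
Codon 2 (TCG, Ser): 3 synonymous substitutions.
Codon 3 (GCA, Ala): 3 synonymous substitutions.
Total: 3 + 3 + 3 = 9.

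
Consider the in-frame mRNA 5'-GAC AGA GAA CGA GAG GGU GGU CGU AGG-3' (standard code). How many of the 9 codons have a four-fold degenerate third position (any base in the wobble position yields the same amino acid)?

4

Codon 1 GAC (Asp): third position 2-fold.
Codon 2 AGA (Arg): third position 2-fold.
Codon 3 GAA (Glu): third position 2-fold.
Codon 4 CGA (Arg): third position 4-fold.
Codon 5 GAG (Glu): third position 2-fold.
Codon 6 GGU (Gly): third position 4-fold.
Codon 7 GGU (Gly): third position 4-fold.
Codon 8 CGU (Arg): third position 4-fold.
Codon 9 AGG (Arg): third position 2-fold.
Four-fold degenerate third positions: 4.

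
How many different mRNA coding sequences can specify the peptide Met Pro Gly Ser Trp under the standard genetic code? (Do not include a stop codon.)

96

Met: 1 codon.
Pro: 4 codons.
Gly: 4 codons.
Ser: 6 codons.
Trp: 1 codon.
1 × 4 × 4 × 6 × 1 = 96.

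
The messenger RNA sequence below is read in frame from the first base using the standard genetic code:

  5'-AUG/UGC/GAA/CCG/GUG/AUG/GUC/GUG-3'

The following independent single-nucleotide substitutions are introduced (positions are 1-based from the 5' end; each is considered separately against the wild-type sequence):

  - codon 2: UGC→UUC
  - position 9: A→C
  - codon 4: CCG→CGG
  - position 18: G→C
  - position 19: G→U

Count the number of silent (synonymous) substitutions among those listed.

Codon 2: UGC (Cys) → UUC (Phe) — missense.
Codon 3: GAA (Glu) → GAC (Asp) — missense.
Codon 4: CCG (Pro) → CGG (Arg) — missense.
Codon 6: AUG (Met) → AUC (Ile) — missense.
Codon 7: GUC (Val) → UUC (Phe) — missense.
Synonymous: 0 of 5.

0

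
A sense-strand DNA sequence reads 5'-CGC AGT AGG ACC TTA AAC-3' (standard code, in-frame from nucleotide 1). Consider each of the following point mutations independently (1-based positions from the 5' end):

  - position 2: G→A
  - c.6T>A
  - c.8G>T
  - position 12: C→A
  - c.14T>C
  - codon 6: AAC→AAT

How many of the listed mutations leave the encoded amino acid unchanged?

Codon 1: CGC (Arg) → CAC (His) — missense.
Codon 2: AGT (Ser) → AGA (Arg) — missense.
Codon 3: AGG (Arg) → ATG (Met) — missense.
Codon 4: ACC (Thr) → ACA (Thr) — synonymous.
Codon 5: TTA (Leu) → TCA (Ser) — missense.
Codon 6: AAC (Asn) → AAT (Asn) — synonymous.
Synonymous: 2 of 6.

2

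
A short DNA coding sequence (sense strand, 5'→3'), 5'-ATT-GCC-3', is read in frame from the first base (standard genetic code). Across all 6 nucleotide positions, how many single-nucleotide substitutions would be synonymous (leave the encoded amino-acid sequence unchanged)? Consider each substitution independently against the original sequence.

Codon 1 (ATT, Ile): 2 synonymous substitutions.
Codon 2 (GCC, Ala): 3 synonymous substitutions.
Total: 2 + 3 = 5.

5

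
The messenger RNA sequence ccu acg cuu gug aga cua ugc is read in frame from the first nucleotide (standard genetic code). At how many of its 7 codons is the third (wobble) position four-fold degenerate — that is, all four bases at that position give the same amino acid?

Codon 1 CCU (Pro): third position 4-fold.
Codon 2 ACG (Thr): third position 4-fold.
Codon 3 CUU (Leu): third position 4-fold.
Codon 4 GUG (Val): third position 4-fold.
Codon 5 AGA (Arg): third position 2-fold.
Codon 6 CUA (Leu): third position 4-fold.
Codon 7 UGC (Cys): third position 2-fold.
Four-fold degenerate third positions: 5.

5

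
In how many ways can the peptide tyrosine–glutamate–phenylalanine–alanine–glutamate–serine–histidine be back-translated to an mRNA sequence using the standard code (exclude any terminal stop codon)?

Tyr: 2 codons.
Glu: 2 codons.
Phe: 2 codons.
Ala: 4 codons.
Glu: 2 codons.
Ser: 6 codons.
His: 2 codons.
2 × 2 × 2 × 4 × 2 × 6 × 2 = 768.

768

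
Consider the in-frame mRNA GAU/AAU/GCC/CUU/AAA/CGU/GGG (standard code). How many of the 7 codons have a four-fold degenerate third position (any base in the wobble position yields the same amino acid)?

4

Codon 1 GAU (Asp): third position 2-fold.
Codon 2 AAU (Asn): third position 2-fold.
Codon 3 GCC (Ala): third position 4-fold.
Codon 4 CUU (Leu): third position 4-fold.
Codon 5 AAA (Lys): third position 2-fold.
Codon 6 CGU (Arg): third position 4-fold.
Codon 7 GGG (Gly): third position 4-fold.
Four-fold degenerate third positions: 4.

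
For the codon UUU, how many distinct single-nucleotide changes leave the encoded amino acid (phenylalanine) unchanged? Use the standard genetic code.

1

Position 1: none → 0 synonymous.
Position 2: none → 0 synonymous.
Position 3: UUC → 1 synonymous.
Total: 0 + 0 + 1 = 1.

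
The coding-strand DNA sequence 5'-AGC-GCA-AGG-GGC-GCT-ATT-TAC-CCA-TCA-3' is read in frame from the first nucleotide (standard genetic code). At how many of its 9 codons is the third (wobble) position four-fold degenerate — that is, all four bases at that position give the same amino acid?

5

Codon 1 AGC (Ser): third position 2-fold.
Codon 2 GCA (Ala): third position 4-fold.
Codon 3 AGG (Arg): third position 2-fold.
Codon 4 GGC (Gly): third position 4-fold.
Codon 5 GCT (Ala): third position 4-fold.
Codon 6 ATT (Ile): third position 3-fold.
Codon 7 TAC (Tyr): third position 2-fold.
Codon 8 CCA (Pro): third position 4-fold.
Codon 9 TCA (Ser): third position 4-fold.
Four-fold degenerate third positions: 5.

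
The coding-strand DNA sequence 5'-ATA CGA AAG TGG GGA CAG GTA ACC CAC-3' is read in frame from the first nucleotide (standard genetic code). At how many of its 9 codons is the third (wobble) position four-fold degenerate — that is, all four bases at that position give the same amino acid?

4

Codon 1 ATA (Ile): third position 3-fold.
Codon 2 CGA (Arg): third position 4-fold.
Codon 3 AAG (Lys): third position 2-fold.
Codon 4 TGG (Trp): third position 1-fold.
Codon 5 GGA (Gly): third position 4-fold.
Codon 6 CAG (Gln): third position 2-fold.
Codon 7 GTA (Val): third position 4-fold.
Codon 8 ACC (Thr): third position 4-fold.
Codon 9 CAC (His): third position 2-fold.
Four-fold degenerate third positions: 4.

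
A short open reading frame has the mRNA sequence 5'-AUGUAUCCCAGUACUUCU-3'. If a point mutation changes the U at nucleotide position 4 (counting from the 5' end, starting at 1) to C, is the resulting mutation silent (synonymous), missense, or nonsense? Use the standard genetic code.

missense

Position 4 falls in codon 2: UAU → Tyr.
After the substitution the codon is CAU → His.
Tyr ≠ His, so this is a missense mutation.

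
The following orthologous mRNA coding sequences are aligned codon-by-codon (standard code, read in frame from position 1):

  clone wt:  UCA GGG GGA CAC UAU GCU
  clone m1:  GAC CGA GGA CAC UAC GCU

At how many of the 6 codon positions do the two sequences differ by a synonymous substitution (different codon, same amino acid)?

1

Codon 1: UCA Ser / GAC Asp — nonsynonymous.
Codon 2: GGG Gly / CGA Arg — nonsynonymous.
Codon 3: GGA Gly / GGA Gly — identical.
Codon 4: CAC His / CAC His — identical.
Codon 5: UAU Tyr / UAC Tyr — synonymous.
Codon 6: GCU Ala / GCU Ala — identical.
Synonymous differences: 1.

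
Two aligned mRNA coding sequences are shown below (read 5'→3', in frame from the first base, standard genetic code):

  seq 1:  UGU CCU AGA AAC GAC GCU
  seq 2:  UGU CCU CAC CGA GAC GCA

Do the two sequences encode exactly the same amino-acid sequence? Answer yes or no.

no

Codon 1: UGU Cys / UGU Cys — identical.
Codon 2: CCU Pro / CCU Pro — identical.
Codon 3: AGA Arg / CAC His — nonsynonymous.
Codon 4: AAC Asn / CGA Arg — nonsynonymous.
Codon 5: GAC Asp / GAC Asp — identical.
Codon 6: GCU Ala / GCA Ala — synonymous.
Nonsynonymous differences: 2 → different protein.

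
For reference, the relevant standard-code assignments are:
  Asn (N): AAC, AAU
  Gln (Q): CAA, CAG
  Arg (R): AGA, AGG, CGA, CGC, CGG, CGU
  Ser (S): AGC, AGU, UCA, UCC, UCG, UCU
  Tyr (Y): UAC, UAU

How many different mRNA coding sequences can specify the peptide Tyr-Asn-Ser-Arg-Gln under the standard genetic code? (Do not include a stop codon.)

Tyr: 2 codons.
Asn: 2 codons.
Ser: 6 codons.
Arg: 6 codons.
Gln: 2 codons.
2 × 2 × 6 × 6 × 2 = 288.

288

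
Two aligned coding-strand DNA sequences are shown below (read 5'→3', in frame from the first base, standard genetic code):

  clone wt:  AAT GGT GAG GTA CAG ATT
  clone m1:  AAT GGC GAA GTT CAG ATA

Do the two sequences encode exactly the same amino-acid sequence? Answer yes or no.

yes

Codon 1: AAT Asn / AAT Asn — identical.
Codon 2: GGT Gly / GGC Gly — synonymous.
Codon 3: GAG Glu / GAA Glu — synonymous.
Codon 4: GTA Val / GTT Val — synonymous.
Codon 5: CAG Gln / CAG Gln — identical.
Codon 6: ATT Ile / ATA Ile — synonymous.
Nonsynonymous differences: 0 → same protein.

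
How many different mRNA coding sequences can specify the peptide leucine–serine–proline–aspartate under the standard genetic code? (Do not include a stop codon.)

Leu: 6 codons.
Ser: 6 codons.
Pro: 4 codons.
Asp: 2 codons.
6 × 6 × 4 × 2 = 288.

288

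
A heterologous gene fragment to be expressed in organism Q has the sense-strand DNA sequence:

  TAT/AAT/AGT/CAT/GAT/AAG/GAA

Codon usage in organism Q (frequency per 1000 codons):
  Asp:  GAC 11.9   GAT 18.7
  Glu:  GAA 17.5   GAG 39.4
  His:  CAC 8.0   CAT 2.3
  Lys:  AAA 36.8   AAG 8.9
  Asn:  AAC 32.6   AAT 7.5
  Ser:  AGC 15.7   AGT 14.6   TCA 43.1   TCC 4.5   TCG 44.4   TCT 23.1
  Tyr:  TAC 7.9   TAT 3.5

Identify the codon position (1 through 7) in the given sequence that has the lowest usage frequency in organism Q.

4

Codon 1 TAT (Tyr): 3.5 per 1000.
Codon 2 AAT (Asn): 7.5 per 1000.
Codon 3 AGT (Ser): 14.6 per 1000.
Codon 4 CAT (His): 2.3 per 1000.
Codon 5 GAT (Asp): 18.7 per 1000.
Codon 6 AAG (Lys): 8.9 per 1000.
Codon 7 GAA (Glu): 17.5 per 1000.
Lowest frequency is 2.3 at codon 4.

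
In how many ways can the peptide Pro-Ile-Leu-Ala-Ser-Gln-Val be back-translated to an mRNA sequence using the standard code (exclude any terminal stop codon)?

Pro: 4 codons.
Ile: 3 codons.
Leu: 6 codons.
Ala: 4 codons.
Ser: 6 codons.
Gln: 2 codons.
Val: 4 codons.
4 × 3 × 6 × 4 × 6 × 2 × 4 = 13824.

13824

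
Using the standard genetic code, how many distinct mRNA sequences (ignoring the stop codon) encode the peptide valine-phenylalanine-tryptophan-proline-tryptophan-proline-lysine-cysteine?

512

Val: 4 codons.
Phe: 2 codons.
Trp: 1 codon.
Pro: 4 codons.
Trp: 1 codon.
Pro: 4 codons.
Lys: 2 codons.
Cys: 2 codons.
4 × 2 × 1 × 4 × 1 × 4 × 2 × 2 = 512.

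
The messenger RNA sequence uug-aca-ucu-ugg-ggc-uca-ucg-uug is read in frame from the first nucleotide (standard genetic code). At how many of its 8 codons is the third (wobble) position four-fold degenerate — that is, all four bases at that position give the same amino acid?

Codon 1 UUG (Leu): third position 2-fold.
Codon 2 ACA (Thr): third position 4-fold.
Codon 3 UCU (Ser): third position 4-fold.
Codon 4 UGG (Trp): third position 1-fold.
Codon 5 GGC (Gly): third position 4-fold.
Codon 6 UCA (Ser): third position 4-fold.
Codon 7 UCG (Ser): third position 4-fold.
Codon 8 UUG (Leu): third position 2-fold.
Four-fold degenerate third positions: 5.

5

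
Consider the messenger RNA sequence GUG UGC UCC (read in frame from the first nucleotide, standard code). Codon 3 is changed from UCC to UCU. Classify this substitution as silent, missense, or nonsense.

Position 9 falls in codon 3: UCC → Ser.
After the substitution the codon is UCU → Ser.
Both encode Ser, so the change is synonymous.

silent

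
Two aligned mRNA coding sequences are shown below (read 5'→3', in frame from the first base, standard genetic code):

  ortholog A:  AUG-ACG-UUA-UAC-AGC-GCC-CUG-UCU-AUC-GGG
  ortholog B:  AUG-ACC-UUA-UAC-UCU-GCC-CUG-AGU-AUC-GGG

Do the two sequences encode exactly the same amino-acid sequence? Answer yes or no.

Codon 1: AUG Met / AUG Met — identical.
Codon 2: ACG Thr / ACC Thr — synonymous.
Codon 3: UUA Leu / UUA Leu — identical.
Codon 4: UAC Tyr / UAC Tyr — identical.
Codon 5: AGC Ser / UCU Ser — synonymous.
Codon 6: GCC Ala / GCC Ala — identical.
Codon 7: CUG Leu / CUG Leu — identical.
Codon 8: UCU Ser / AGU Ser — synonymous.
Codon 9: AUC Ile / AUC Ile — identical.
Codon 10: GGG Gly / GGG Gly — identical.
Nonsynonymous differences: 0 → same protein.

yes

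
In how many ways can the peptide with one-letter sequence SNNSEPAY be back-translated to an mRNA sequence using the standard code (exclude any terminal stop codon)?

Ser: 6 codons.
Asn: 2 codons.
Asn: 2 codons.
Ser: 6 codons.
Glu: 2 codons.
Pro: 4 codons.
Ala: 4 codons.
Tyr: 2 codons.
6 × 2 × 2 × 6 × 2 × 4 × 4 × 2 = 9216.

9216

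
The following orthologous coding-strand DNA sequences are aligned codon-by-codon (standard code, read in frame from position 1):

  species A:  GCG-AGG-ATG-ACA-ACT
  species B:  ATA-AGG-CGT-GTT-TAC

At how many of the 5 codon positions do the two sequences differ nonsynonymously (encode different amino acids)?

Codon 1: GCG Ala / ATA Ile — nonsynonymous.
Codon 2: AGG Arg / AGG Arg — identical.
Codon 3: ATG Met / CGT Arg — nonsynonymous.
Codon 4: ACA Thr / GTT Val — nonsynonymous.
Codon 5: ACT Thr / TAC Tyr — nonsynonymous.
Nonsynonymous differences: 4.

4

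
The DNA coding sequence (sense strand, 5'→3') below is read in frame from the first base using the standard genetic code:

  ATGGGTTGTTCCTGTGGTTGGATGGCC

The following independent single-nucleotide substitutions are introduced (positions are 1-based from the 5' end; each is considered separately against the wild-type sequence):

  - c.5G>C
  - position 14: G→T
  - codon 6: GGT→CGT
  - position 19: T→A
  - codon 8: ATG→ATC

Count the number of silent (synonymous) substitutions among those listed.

Codon 2: GGT (Gly) → GCT (Ala) — missense.
Codon 5: TGT (Cys) → TTT (Phe) — missense.
Codon 6: GGT (Gly) → CGT (Arg) — missense.
Codon 7: TGG (Trp) → AGG (Arg) — missense.
Codon 8: ATG (Met) → ATC (Ile) — missense.
Synonymous: 0 of 5.

0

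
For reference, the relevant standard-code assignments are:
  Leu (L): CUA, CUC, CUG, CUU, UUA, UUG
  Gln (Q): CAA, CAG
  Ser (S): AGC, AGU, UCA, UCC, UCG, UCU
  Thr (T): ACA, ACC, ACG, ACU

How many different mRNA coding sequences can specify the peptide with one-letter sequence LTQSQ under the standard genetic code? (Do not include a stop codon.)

Leu: 6 codons.
Thr: 4 codons.
Gln: 2 codons.
Ser: 6 codons.
Gln: 2 codons.
6 × 4 × 2 × 6 × 2 = 576.

576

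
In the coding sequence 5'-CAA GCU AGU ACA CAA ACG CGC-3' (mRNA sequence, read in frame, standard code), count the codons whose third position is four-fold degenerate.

4

Codon 1 CAA (Gln): third position 2-fold.
Codon 2 GCU (Ala): third position 4-fold.
Codon 3 AGU (Ser): third position 2-fold.
Codon 4 ACA (Thr): third position 4-fold.
Codon 5 CAA (Gln): third position 2-fold.
Codon 6 ACG (Thr): third position 4-fold.
Codon 7 CGC (Arg): third position 4-fold.
Four-fold degenerate third positions: 4.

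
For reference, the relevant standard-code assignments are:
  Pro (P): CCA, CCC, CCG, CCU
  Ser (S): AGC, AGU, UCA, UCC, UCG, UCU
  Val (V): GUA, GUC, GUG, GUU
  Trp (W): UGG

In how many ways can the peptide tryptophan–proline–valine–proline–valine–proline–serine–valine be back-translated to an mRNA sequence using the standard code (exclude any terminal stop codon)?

24576

Trp: 1 codon.
Pro: 4 codons.
Val: 4 codons.
Pro: 4 codons.
Val: 4 codons.
Pro: 4 codons.
Ser: 6 codons.
Val: 4 codons.
1 × 4 × 4 × 4 × 4 × 4 × 6 × 4 = 24576.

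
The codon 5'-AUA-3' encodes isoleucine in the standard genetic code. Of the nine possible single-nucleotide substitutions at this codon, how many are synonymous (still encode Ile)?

2

Position 1: none → 0 synonymous.
Position 2: none → 0 synonymous.
Position 3: AUU, AUC → 2 synonymous.
Total: 0 + 0 + 2 = 2.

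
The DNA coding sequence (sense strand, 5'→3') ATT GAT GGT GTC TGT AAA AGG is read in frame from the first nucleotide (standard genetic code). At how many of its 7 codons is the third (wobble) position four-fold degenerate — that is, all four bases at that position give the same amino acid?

2

Codon 1 ATT (Ile): third position 3-fold.
Codon 2 GAT (Asp): third position 2-fold.
Codon 3 GGT (Gly): third position 4-fold.
Codon 4 GTC (Val): third position 4-fold.
Codon 5 TGT (Cys): third position 2-fold.
Codon 6 AAA (Lys): third position 2-fold.
Codon 7 AGG (Arg): third position 2-fold.
Four-fold degenerate third positions: 2.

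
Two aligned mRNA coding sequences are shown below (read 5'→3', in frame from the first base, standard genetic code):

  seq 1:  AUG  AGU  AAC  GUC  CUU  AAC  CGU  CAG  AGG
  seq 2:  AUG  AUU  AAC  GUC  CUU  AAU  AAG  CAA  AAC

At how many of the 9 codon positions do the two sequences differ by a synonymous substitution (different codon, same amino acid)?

Codon 1: AUG Met / AUG Met — identical.
Codon 2: AGU Ser / AUU Ile — nonsynonymous.
Codon 3: AAC Asn / AAC Asn — identical.
Codon 4: GUC Val / GUC Val — identical.
Codon 5: CUU Leu / CUU Leu — identical.
Codon 6: AAC Asn / AAU Asn — synonymous.
Codon 7: CGU Arg / AAG Lys — nonsynonymous.
Codon 8: CAG Gln / CAA Gln — synonymous.
Codon 9: AGG Arg / AAC Asn — nonsynonymous.
Synonymous differences: 2.

2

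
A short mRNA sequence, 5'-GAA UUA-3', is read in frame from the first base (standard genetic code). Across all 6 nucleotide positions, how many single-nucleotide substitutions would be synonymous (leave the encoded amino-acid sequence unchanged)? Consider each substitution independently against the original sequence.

Codon 1 (GAA, Glu): 1 synonymous substitution.
Codon 2 (UUA, Leu): 2 synonymous substitutions.
Total: 1 + 2 = 3.

3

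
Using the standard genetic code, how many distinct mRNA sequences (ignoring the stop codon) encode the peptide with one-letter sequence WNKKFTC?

Trp: 1 codon.
Asn: 2 codons.
Lys: 2 codons.
Lys: 2 codons.
Phe: 2 codons.
Thr: 4 codons.
Cys: 2 codons.
1 × 2 × 2 × 2 × 2 × 4 × 2 = 128.

128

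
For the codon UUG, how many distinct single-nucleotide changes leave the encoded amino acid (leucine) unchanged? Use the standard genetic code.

Position 1: CUG → 1 synonymous.
Position 2: none → 0 synonymous.
Position 3: UUA → 1 synonymous.
Total: 1 + 0 + 1 = 2.

2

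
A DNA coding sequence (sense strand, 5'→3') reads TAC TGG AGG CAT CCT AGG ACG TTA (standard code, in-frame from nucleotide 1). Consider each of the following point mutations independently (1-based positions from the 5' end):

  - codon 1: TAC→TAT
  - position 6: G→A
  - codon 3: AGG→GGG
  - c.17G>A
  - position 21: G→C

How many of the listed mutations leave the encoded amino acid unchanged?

Codon 1: TAC (Tyr) → TAT (Tyr) — synonymous.
Codon 2: TGG (Trp) → TGA (Stop) — nonsense.
Codon 3: AGG (Arg) → GGG (Gly) — missense.
Codon 6: AGG (Arg) → AAG (Lys) — missense.
Codon 7: ACG (Thr) → ACC (Thr) — synonymous.
Synonymous: 2 of 5.

2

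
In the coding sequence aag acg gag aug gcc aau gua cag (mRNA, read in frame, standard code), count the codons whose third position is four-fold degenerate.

Codon 1 AAG (Lys): third position 2-fold.
Codon 2 ACG (Thr): third position 4-fold.
Codon 3 GAG (Glu): third position 2-fold.
Codon 4 AUG (Met): third position 1-fold.
Codon 5 GCC (Ala): third position 4-fold.
Codon 6 AAU (Asn): third position 2-fold.
Codon 7 GUA (Val): third position 4-fold.
Codon 8 CAG (Gln): third position 2-fold.
Four-fold degenerate third positions: 3.

3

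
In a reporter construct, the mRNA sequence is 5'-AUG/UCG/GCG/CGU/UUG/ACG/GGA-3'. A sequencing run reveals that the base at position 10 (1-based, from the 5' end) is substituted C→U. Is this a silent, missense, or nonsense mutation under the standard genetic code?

missense

Position 10 falls in codon 4: CGU → Arg.
After the substitution the codon is UGU → Cys.
Arg ≠ Cys, so this is a missense mutation.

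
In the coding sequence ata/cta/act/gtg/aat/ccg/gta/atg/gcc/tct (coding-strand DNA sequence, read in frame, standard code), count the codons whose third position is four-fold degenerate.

Codon 1 ATA (Ile): third position 3-fold.
Codon 2 CTA (Leu): third position 4-fold.
Codon 3 ACT (Thr): third position 4-fold.
Codon 4 GTG (Val): third position 4-fold.
Codon 5 AAT (Asn): third position 2-fold.
Codon 6 CCG (Pro): third position 4-fold.
Codon 7 GTA (Val): third position 4-fold.
Codon 8 ATG (Met): third position 1-fold.
Codon 9 GCC (Ala): third position 4-fold.
Codon 10 TCT (Ser): third position 4-fold.
Four-fold degenerate third positions: 7.

7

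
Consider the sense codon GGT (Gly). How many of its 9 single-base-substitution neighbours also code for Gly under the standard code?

3

Position 1: none → 0 synonymous.
Position 2: none → 0 synonymous.
Position 3: GGC, GGA, GGG → 3 synonymous.
Total: 0 + 0 + 3 = 3.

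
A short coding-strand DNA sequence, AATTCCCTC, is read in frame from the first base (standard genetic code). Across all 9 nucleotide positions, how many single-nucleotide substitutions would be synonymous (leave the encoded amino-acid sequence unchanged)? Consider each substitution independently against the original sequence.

7

Codon 1 (AAT, Asn): 1 synonymous substitution.
Codon 2 (TCC, Ser): 3 synonymous substitutions.
Codon 3 (CTC, Leu): 3 synonymous substitutions.
Total: 1 + 3 + 3 = 7.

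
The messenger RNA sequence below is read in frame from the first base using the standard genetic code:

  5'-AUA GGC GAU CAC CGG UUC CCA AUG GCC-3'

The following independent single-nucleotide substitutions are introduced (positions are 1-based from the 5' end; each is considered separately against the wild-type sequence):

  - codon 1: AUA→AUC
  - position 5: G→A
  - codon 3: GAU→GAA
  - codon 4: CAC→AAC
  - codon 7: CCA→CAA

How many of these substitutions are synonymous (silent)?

1

Codon 1: AUA (Ile) → AUC (Ile) — synonymous.
Codon 2: GGC (Gly) → GAC (Asp) — missense.
Codon 3: GAU (Asp) → GAA (Glu) — missense.
Codon 4: CAC (His) → AAC (Asn) — missense.
Codon 7: CCA (Pro) → CAA (Gln) — missense.
Synonymous: 1 of 5.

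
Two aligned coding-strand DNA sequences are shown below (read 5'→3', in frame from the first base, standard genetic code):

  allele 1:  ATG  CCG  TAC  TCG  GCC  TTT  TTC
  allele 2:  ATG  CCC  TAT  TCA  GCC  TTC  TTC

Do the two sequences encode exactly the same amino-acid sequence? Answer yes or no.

yes

Codon 1: ATG Met / ATG Met — identical.
Codon 2: CCG Pro / CCC Pro — synonymous.
Codon 3: TAC Tyr / TAT Tyr — synonymous.
Codon 4: TCG Ser / TCA Ser — synonymous.
Codon 5: GCC Ala / GCC Ala — identical.
Codon 6: TTT Phe / TTC Phe — synonymous.
Codon 7: TTC Phe / TTC Phe — identical.
Nonsynonymous differences: 0 → same protein.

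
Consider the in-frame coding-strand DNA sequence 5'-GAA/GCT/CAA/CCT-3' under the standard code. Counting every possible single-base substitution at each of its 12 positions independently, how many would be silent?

8

Codon 1 (GAA, Glu): 1 synonymous substitution.
Codon 2 (GCT, Ala): 3 synonymous substitutions.
Codon 3 (CAA, Gln): 1 synonymous substitution.
Codon 4 (CCT, Pro): 3 synonymous substitutions.
Total: 1 + 3 + 1 + 3 = 8.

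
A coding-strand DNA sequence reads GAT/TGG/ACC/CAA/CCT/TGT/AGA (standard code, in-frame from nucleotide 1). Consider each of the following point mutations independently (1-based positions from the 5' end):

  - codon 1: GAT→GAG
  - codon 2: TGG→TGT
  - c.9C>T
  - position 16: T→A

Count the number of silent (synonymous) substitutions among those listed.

Codon 1: GAT (Asp) → GAG (Glu) — missense.
Codon 2: TGG (Trp) → TGT (Cys) — missense.
Codon 3: ACC (Thr) → ACT (Thr) — synonymous.
Codon 6: TGT (Cys) → AGT (Ser) — missense.
Synonymous: 1 of 4.

1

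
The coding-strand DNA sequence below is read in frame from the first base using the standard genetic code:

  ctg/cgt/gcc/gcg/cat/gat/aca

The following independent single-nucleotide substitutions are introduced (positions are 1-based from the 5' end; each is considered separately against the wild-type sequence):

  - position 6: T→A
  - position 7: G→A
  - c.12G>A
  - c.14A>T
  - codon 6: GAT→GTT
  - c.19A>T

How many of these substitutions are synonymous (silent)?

Codon 2: CGT (Arg) → CGA (Arg) — synonymous.
Codon 3: GCC (Ala) → ACC (Thr) — missense.
Codon 4: GCG (Ala) → GCA (Ala) — synonymous.
Codon 5: CAT (His) → CTT (Leu) — missense.
Codon 6: GAT (Asp) → GTT (Val) — missense.
Codon 7: ACA (Thr) → TCA (Ser) — missense.
Synonymous: 2 of 6.

2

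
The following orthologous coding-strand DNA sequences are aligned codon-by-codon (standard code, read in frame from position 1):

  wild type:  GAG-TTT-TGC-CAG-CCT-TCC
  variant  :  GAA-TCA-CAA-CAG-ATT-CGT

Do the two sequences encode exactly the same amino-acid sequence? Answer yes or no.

no

Codon 1: GAG Glu / GAA Glu — synonymous.
Codon 2: TTT Phe / TCA Ser — nonsynonymous.
Codon 3: TGC Cys / CAA Gln — nonsynonymous.
Codon 4: CAG Gln / CAG Gln — identical.
Codon 5: CCT Pro / ATT Ile — nonsynonymous.
Codon 6: TCC Ser / CGT Arg — nonsynonymous.
Nonsynonymous differences: 4 → different protein.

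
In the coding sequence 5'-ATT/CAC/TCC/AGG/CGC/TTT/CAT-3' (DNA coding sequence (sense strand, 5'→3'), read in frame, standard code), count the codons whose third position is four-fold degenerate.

Codon 1 ATT (Ile): third position 3-fold.
Codon 2 CAC (His): third position 2-fold.
Codon 3 TCC (Ser): third position 4-fold.
Codon 4 AGG (Arg): third position 2-fold.
Codon 5 CGC (Arg): third position 4-fold.
Codon 6 TTT (Phe): third position 2-fold.
Codon 7 CAT (His): third position 2-fold.
Four-fold degenerate third positions: 2.

2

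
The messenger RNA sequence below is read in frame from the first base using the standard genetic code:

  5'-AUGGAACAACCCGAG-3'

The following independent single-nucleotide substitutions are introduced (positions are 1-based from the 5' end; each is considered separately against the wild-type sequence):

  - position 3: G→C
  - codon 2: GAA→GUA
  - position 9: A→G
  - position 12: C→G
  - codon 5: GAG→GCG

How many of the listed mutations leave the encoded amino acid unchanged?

2

Codon 1: AUG (Met) → AUC (Ile) — missense.
Codon 2: GAA (Glu) → GUA (Val) — missense.
Codon 3: CAA (Gln) → CAG (Gln) — synonymous.
Codon 4: CCC (Pro) → CCG (Pro) — synonymous.
Codon 5: GAG (Glu) → GCG (Ala) — missense.
Synonymous: 2 of 5.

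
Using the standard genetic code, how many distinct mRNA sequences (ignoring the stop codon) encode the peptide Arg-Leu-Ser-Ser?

1296

Arg: 6 codons.
Leu: 6 codons.
Ser: 6 codons.
Ser: 6 codons.
6 × 6 × 6 × 6 = 1296.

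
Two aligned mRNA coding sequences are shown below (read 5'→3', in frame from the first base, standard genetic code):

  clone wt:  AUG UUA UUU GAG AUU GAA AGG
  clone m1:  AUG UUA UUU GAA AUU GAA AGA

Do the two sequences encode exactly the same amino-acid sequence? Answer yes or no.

yes

Codon 1: AUG Met / AUG Met — identical.
Codon 2: UUA Leu / UUA Leu — identical.
Codon 3: UUU Phe / UUU Phe — identical.
Codon 4: GAG Glu / GAA Glu — synonymous.
Codon 5: AUU Ile / AUU Ile — identical.
Codon 6: GAA Glu / GAA Glu — identical.
Codon 7: AGG Arg / AGA Arg — synonymous.
Nonsynonymous differences: 0 → same protein.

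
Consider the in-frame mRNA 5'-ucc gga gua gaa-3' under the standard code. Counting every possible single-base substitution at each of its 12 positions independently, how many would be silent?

10

Codon 1 (UCC, Ser): 3 synonymous substitutions.
Codon 2 (GGA, Gly): 3 synonymous substitutions.
Codon 3 (GUA, Val): 3 synonymous substitutions.
Codon 4 (GAA, Glu): 1 synonymous substitution.
Total: 3 + 3 + 3 + 1 = 10.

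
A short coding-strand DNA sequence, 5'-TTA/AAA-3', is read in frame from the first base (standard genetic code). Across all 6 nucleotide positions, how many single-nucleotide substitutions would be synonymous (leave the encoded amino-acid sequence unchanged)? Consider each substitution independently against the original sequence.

Codon 1 (TTA, Leu): 2 synonymous substitutions.
Codon 2 (AAA, Lys): 1 synonymous substitution.
Total: 2 + 1 = 3.

3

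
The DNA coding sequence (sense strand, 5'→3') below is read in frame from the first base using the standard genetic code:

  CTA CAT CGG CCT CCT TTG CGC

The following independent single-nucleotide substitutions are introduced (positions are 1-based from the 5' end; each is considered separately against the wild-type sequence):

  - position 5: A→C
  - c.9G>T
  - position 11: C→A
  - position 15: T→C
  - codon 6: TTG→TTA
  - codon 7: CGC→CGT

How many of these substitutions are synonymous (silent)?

Codon 2: CAT (His) → CCT (Pro) — missense.
Codon 3: CGG (Arg) → CGT (Arg) — synonymous.
Codon 4: CCT (Pro) → CAT (His) — missense.
Codon 5: CCT (Pro) → CCC (Pro) — synonymous.
Codon 6: TTG (Leu) → TTA (Leu) — synonymous.
Codon 7: CGC (Arg) → CGT (Arg) — synonymous.
Synonymous: 4 of 6.

4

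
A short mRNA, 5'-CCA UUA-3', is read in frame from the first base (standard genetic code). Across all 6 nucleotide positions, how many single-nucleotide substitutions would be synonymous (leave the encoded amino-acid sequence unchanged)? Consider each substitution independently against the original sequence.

Codon 1 (CCA, Pro): 3 synonymous substitutions.
Codon 2 (UUA, Leu): 2 synonymous substitutions.
Total: 3 + 2 = 5.

5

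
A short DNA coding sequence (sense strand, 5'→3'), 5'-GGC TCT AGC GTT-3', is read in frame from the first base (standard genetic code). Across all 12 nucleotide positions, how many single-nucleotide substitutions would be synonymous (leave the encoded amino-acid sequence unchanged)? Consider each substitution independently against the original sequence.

10

Codon 1 (GGC, Gly): 3 synonymous substitutions.
Codon 2 (TCT, Ser): 3 synonymous substitutions.
Codon 3 (AGC, Ser): 1 synonymous substitution.
Codon 4 (GTT, Val): 3 synonymous substitutions.
Total: 3 + 3 + 1 + 3 = 10.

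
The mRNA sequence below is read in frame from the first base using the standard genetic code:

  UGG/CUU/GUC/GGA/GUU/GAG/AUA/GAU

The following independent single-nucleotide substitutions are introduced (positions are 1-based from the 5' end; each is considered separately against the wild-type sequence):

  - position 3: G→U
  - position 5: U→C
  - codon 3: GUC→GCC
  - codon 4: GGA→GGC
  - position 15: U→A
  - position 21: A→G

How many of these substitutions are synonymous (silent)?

2

Codon 1: UGG (Trp) → UGU (Cys) — missense.
Codon 2: CUU (Leu) → CCU (Pro) — missense.
Codon 3: GUC (Val) → GCC (Ala) — missense.
Codon 4: GGA (Gly) → GGC (Gly) — synonymous.
Codon 5: GUU (Val) → GUA (Val) — synonymous.
Codon 7: AUA (Ile) → AUG (Met) — missense.
Synonymous: 2 of 6.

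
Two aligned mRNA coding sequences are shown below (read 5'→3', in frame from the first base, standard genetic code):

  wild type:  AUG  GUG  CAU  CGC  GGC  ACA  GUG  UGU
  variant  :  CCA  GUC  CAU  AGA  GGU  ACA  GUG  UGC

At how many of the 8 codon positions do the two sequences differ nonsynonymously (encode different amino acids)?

Codon 1: AUG Met / CCA Pro — nonsynonymous.
Codon 2: GUG Val / GUC Val — synonymous.
Codon 3: CAU His / CAU His — identical.
Codon 4: CGC Arg / AGA Arg — synonymous.
Codon 5: GGC Gly / GGU Gly — synonymous.
Codon 6: ACA Thr / ACA Thr — identical.
Codon 7: GUG Val / GUG Val — identical.
Codon 8: UGU Cys / UGC Cys — synonymous.
Nonsynonymous differences: 1.

1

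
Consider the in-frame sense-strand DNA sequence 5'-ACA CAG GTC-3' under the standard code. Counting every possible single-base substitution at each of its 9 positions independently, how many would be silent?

Codon 1 (ACA, Thr): 3 synonymous substitutions.
Codon 2 (CAG, Gln): 1 synonymous substitution.
Codon 3 (GTC, Val): 3 synonymous substitutions.
Total: 3 + 1 + 3 = 7.

7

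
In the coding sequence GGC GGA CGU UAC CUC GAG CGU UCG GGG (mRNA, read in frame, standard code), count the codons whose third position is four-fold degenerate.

Codon 1 GGC (Gly): third position 4-fold.
Codon 2 GGA (Gly): third position 4-fold.
Codon 3 CGU (Arg): third position 4-fold.
Codon 4 UAC (Tyr): third position 2-fold.
Codon 5 CUC (Leu): third position 4-fold.
Codon 6 GAG (Glu): third position 2-fold.
Codon 7 CGU (Arg): third position 4-fold.
Codon 8 UCG (Ser): third position 4-fold.
Codon 9 GGG (Gly): third position 4-fold.
Four-fold degenerate third positions: 7.

7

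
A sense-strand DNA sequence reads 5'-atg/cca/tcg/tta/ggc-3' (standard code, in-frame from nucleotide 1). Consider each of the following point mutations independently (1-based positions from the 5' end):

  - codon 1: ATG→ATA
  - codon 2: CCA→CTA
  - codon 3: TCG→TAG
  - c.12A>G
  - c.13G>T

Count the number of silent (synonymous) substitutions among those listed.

Codon 1: ATG (Met) → ATA (Ile) — missense.
Codon 2: CCA (Pro) → CTA (Leu) — missense.
Codon 3: TCG (Ser) → TAG (Stop) — nonsense.
Codon 4: TTA (Leu) → TTG (Leu) — synonymous.
Codon 5: GGC (Gly) → TGC (Cys) — missense.
Synonymous: 1 of 5.

1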